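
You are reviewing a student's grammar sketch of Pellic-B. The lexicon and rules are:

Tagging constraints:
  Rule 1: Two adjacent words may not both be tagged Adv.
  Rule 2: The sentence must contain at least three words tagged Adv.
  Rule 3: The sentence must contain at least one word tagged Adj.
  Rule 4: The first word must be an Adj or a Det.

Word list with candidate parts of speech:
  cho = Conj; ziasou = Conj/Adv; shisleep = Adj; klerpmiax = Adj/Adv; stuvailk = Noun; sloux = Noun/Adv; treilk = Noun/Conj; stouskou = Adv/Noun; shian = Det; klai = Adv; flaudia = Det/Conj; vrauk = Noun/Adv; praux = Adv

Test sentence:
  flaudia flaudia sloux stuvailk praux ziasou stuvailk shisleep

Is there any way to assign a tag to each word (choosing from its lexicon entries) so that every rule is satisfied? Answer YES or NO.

NO

Candidates per position — 1:flaudia {Det,Conj}; 2:flaudia {Det,Conj}; 3:sloux {Noun,Adv}; 4:stuvailk {Noun}; 5:praux {Adv}; 6:ziasou {Conj,Adv}; 7:stuvailk {Noun}; 8:shisleep {Adj}.
Every candidate sequence violates at least one rule; no consistent tagging exists.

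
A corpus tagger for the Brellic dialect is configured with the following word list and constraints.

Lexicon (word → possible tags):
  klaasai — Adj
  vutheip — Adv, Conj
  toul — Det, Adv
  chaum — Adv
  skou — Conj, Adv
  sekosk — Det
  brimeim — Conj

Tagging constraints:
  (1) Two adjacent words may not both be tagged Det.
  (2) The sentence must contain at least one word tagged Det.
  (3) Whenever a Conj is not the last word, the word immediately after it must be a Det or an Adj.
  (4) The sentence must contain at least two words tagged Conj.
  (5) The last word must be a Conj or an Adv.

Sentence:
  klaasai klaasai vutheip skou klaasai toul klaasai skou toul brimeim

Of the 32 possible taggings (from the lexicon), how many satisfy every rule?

7

Candidates per position — 1:klaasai {Adj}; 2:klaasai {Adj}; 3:vutheip {Adv,Conj}; 4:skou {Conj,Adv}; 5:klaasai {Adj}; 6:toul {Det,Adv}; 7:klaasai {Adj}; 8:skou {Conj,Adv}; 9:toul {Det,Adv}; 10:brimeim {Conj}.
There are 32 candidate sequences in total.
Checking each against the rules leaves 7 sequences.
Count = 7.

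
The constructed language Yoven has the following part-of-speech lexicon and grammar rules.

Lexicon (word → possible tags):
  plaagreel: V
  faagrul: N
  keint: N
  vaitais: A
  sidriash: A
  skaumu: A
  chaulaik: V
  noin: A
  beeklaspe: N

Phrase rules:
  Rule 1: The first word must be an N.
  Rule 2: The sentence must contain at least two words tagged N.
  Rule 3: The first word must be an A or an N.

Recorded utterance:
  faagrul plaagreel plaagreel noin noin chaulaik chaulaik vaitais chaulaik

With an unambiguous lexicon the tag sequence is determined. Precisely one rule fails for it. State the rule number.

Fixed tagging: N V V A A V V A V.
Checking each rule: R1 ok, R2 fails, R3 ok.
Only rule 2 fails.

2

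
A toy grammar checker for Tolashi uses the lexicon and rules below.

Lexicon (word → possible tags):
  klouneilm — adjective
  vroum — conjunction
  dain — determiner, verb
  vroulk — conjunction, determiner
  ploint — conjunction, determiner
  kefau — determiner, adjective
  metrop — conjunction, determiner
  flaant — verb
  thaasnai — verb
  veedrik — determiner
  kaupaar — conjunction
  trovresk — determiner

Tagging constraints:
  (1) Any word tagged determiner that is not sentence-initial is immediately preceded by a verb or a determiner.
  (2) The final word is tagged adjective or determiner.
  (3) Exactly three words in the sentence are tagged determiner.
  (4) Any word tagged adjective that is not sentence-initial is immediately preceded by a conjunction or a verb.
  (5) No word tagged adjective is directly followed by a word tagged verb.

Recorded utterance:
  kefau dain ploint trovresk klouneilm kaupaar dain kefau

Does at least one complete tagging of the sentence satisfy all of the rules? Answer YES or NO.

Candidates per position — 1:kefau {determiner,adjective}; 2:dain {determiner,verb}; 3:ploint {conjunction,determiner}; 4:trovresk {determiner}; 5:klouneilm {adjective}; 6:kaupaar {conjunction}; 7:dain {determiner,verb}; 8:kefau {determiner,adjective}.
Rule 4 cannot be satisfied by any choice of tags from the lexicon.
So there is no consistent tagging.

NO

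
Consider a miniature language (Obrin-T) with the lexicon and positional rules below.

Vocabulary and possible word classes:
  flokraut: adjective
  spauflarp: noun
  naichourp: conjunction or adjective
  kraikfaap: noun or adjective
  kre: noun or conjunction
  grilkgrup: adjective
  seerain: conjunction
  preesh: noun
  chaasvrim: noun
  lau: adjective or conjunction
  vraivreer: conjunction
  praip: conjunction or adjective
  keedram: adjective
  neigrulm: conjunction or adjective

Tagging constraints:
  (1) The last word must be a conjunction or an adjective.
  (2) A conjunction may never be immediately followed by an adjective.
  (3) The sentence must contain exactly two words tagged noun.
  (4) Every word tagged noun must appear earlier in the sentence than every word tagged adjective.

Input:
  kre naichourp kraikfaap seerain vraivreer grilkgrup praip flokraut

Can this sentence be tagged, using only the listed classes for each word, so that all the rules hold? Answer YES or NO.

Candidates per position — 1:kre {noun,conjunction}; 2:naichourp {conjunction,adjective}; 3:kraikfaap {noun,adjective}; 4:seerain {conjunction}; 5:vraivreer {conjunction}; 6:grilkgrup {adjective}; 7:praip {conjunction,adjective}; 8:flokraut {adjective}.
Rule 2 cannot be satisfied by any choice of tags from the lexicon.
So there is no consistent tagging.

NO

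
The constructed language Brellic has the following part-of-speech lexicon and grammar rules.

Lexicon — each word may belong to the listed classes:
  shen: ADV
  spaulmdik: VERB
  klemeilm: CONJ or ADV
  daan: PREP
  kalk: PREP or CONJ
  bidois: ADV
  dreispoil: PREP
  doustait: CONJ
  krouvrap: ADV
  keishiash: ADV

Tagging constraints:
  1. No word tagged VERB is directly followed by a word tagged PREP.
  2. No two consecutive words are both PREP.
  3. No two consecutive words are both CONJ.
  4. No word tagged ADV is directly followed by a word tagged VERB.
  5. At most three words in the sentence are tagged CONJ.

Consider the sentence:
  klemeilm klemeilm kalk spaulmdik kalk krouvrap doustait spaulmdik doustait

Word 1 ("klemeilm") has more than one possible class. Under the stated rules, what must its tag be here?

Candidates per position — 1:klemeilm {CONJ,ADV}; 2:klemeilm {CONJ,ADV}; 3:kalk {PREP,CONJ}; 4:spaulmdik {VERB}; 5:kalk {PREP,CONJ}; 6:krouvrap {ADV}; 7:doustait {CONJ}; 8:spaulmdik {VERB}; 9:doustait {CONJ}.
If word 5 were PREP, no tagging could satisfy rule 1; so word 5 is CONJ.
If word 1 were CONJ, no tagging could satisfy rule 5; so word 1 is ADV.
If word 2 were CONJ, no tagging could satisfy rule 5; so word 2 is ADV.
If word 3 were CONJ, no tagging could satisfy rule 5; so word 3 is PREP.
That leaves exactly one tagging: ADV ADV PREP VERB CONJ ADV CONJ VERB CONJ.
Check: rule 1 holds; rule 2 holds; rule 3 holds; rule 4 holds; rule 5 holds.

ADV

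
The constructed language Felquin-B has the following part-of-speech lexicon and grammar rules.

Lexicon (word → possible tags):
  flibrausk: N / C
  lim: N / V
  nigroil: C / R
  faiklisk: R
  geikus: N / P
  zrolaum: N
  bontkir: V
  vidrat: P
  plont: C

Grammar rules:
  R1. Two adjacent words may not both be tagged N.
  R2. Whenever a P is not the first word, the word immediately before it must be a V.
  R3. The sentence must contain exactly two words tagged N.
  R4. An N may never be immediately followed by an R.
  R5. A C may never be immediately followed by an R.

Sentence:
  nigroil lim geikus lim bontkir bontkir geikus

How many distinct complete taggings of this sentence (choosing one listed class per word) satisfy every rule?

Candidates per position — 1:nigroil {C,R}; 2:lim {N,V}; 3:geikus {N,P}; 4:lim {N,V}; 5:bontkir {V}; 6:bontkir {V}; 7:geikus {N,P}.
There are 32 candidate sequences in total.
The sequences that satisfy every rule: C V N V V V N; C V P N V V N; R V N V V V N; R V P N V V N.
Count = 4.

4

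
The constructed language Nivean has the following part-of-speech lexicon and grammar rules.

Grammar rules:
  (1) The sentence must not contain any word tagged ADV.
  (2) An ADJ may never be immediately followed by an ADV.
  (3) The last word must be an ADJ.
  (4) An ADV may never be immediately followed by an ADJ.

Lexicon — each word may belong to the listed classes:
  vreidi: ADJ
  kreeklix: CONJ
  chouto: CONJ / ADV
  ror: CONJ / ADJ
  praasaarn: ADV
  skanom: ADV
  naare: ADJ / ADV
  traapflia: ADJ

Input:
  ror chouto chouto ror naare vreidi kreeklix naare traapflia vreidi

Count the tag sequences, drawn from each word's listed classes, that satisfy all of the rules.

4

Candidates per position — 1:ror {CONJ,ADJ}; 2:chouto {CONJ,ADV}; 3:chouto {CONJ,ADV}; 4:ror {CONJ,ADJ}; 5:naare {ADJ,ADV}; 6:vreidi {ADJ}; 7:kreeklix {CONJ}; 8:naare {ADJ,ADV}; 9:traapflia {ADJ}; 10:vreidi {ADJ}.
There are 64 candidate sequences in total.
The sequences that satisfy every rule: CONJ CONJ CONJ CONJ ADJ ADJ CONJ ADJ ADJ ADJ; CONJ CONJ CONJ ADJ ADJ ADJ CONJ ADJ ADJ ADJ; ADJ CONJ CONJ CONJ ADJ ADJ CONJ ADJ ADJ ADJ; ADJ CONJ CONJ ADJ ADJ ADJ CONJ ADJ ADJ ADJ.
Count = 4.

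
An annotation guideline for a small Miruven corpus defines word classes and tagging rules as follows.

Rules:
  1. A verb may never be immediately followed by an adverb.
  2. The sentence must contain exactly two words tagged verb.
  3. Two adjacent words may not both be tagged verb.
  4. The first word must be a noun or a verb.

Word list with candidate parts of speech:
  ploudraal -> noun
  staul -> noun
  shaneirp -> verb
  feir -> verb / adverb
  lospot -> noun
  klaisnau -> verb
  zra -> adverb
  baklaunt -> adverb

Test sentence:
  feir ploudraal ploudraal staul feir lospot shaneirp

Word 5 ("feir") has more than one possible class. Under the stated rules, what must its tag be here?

Candidates per position — 1:feir {verb,adverb}; 2:ploudraal {noun}; 3:ploudraal {noun}; 4:staul {noun}; 5:feir {verb,adverb}; 6:lospot {noun}; 7:shaneirp {verb}.
Position 1: adverb is ruled out by rule 4; that leaves verb.
Position 5: verb is ruled out by rule 2; that leaves adverb.
So the tagging must be: verb noun noun noun adverb noun verb.
Rule-by-rule: rule 1 ✓; rule 2 ✓; rule 3 ✓; rule 4 ✓.

adverb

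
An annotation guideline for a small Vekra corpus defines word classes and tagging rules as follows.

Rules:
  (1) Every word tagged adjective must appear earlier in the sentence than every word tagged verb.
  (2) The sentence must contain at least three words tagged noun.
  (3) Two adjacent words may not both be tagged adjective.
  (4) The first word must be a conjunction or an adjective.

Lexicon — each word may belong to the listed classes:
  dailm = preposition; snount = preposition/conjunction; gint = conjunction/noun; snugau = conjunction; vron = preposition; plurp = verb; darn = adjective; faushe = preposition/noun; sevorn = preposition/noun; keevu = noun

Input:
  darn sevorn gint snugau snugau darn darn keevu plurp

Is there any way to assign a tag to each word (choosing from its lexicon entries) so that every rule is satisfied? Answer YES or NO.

Candidates per position — 1:darn {adjective}; 2:sevorn {preposition,noun}; 3:gint {conjunction,noun}; 4:snugau {conjunction}; 5:snugau {conjunction}; 6:darn {adjective}; 7:darn {adjective}; 8:keevu {noun}; 9:plurp {verb}.
Rule 3 cannot be satisfied by any choice of tags from the lexicon.
So there is no consistent tagging.

NO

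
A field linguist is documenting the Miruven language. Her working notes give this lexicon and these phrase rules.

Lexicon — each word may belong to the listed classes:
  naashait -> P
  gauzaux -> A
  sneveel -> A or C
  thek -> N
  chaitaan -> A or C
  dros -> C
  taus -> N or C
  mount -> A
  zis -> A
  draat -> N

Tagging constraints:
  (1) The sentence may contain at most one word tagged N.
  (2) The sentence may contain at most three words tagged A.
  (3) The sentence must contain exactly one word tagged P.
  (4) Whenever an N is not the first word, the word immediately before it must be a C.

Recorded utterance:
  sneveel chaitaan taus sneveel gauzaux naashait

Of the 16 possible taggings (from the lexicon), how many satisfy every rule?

Candidates per position — 1:sneveel {A,C}; 2:chaitaan {A,C}; 3:taus {N,C}; 4:sneveel {A,C}; 5:gauzaux {A}; 6:naashait {P}.
There are 16 candidate sequences in total.
Checking each against the rules leaves 11 sequences.
Count = 11.

11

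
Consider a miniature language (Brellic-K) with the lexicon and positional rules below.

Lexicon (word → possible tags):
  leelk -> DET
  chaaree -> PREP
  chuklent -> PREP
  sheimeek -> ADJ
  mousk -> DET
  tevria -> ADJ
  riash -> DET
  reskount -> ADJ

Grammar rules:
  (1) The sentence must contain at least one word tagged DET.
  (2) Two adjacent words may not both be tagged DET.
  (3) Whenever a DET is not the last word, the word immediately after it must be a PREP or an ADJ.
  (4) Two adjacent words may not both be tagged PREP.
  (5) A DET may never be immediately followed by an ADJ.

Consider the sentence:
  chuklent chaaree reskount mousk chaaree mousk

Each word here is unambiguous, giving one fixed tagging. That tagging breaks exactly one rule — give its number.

4

Fixed tagging: PREP PREP ADJ DET PREP DET.
Applying the rules: R1 pass, R2 pass, R3 pass, R4 fail, R5 pass.
Only rule 4 fails.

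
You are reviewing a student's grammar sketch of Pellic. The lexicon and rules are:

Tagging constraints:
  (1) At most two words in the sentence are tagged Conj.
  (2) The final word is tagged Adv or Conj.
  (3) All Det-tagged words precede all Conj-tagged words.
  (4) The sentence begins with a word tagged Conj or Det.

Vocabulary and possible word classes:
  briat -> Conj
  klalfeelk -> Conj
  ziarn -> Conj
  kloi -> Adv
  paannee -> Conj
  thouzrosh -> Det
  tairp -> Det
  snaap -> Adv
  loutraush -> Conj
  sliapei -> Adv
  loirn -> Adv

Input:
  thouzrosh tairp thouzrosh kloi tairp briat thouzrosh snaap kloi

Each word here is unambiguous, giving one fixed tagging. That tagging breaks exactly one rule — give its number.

Fixed tagging: Det Det Det Adv Det Conj Det Adv Adv.
Rule check: R1 holds, R2 holds, R3 violated, R4 holds.
Only rule 3 fails.

3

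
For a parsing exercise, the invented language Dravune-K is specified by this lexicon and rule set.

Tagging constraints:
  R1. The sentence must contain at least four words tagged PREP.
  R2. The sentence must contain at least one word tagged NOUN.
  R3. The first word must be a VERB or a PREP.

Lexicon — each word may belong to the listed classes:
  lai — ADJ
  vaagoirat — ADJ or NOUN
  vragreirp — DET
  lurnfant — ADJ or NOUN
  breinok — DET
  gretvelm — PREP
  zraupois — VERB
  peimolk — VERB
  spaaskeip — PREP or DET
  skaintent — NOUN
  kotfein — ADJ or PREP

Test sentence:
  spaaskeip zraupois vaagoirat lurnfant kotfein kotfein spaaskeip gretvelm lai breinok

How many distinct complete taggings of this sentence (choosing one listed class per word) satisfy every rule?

Candidates per position — 1:spaaskeip {PREP,DET}; 2:zraupois {VERB}; 3:vaagoirat {ADJ,NOUN}; 4:lurnfant {ADJ,NOUN}; 5:kotfein {ADJ,PREP}; 6:kotfein {ADJ,PREP}; 7:spaaskeip {PREP,DET}; 8:gretvelm {PREP}; 9:lai {ADJ}; 10:breinok {DET}.
There are 64 candidate sequences in total.
Checking each against the rules leaves 12 sequences.
Count = 12.

12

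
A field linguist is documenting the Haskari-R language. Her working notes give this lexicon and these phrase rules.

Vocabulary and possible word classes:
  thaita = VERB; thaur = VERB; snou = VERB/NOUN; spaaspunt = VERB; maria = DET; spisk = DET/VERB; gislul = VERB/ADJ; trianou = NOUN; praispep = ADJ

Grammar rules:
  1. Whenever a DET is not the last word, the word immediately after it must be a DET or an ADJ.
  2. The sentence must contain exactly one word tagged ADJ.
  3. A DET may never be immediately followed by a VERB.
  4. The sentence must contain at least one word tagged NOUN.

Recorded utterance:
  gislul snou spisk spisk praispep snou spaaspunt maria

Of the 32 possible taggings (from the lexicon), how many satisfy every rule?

Candidates per position — 1:gislul {VERB,ADJ}; 2:snou {VERB,NOUN}; 3:spisk {DET,VERB}; 4:spisk {DET,VERB}; 5:praispep {ADJ}; 6:snou {VERB,NOUN}; 7:spaaspunt {VERB}; 8:maria {DET}.
There are 32 candidate sequences in total.
Checking each against the rules leaves 9 sequences.
Count = 9.

9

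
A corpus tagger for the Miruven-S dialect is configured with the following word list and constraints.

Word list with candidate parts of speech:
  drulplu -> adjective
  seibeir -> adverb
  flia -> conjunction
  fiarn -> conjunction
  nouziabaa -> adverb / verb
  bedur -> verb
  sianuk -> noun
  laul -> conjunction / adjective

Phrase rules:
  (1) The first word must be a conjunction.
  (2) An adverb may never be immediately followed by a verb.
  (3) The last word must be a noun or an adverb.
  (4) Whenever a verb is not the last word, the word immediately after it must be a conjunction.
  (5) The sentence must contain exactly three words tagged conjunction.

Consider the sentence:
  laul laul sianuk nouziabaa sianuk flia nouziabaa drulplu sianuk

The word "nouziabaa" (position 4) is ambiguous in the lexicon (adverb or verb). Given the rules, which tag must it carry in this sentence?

adverb

Candidates per position — 1:laul {conjunction,adjective}; 2:laul {conjunction,adjective}; 3:sianuk {noun}; 4:nouziabaa {adverb,verb}; 5:sianuk {noun}; 6:flia {conjunction}; 7:nouziabaa {adverb,verb}; 8:drulplu {adjective}; 9:sianuk {noun}.
If word 1 were adjective, no tagging could satisfy rule 1; so word 1 is conjunction.
If word 2 were adjective, no tagging could satisfy rule 5; so word 2 is conjunction.
If word 4 were verb, no tagging could satisfy rule 4; so word 4 is adverb.
If word 7 were verb, no tagging could satisfy rule 4; so word 7 is adverb.
That leaves exactly one tagging: conjunction conjunction noun adverb noun conjunction adverb adjective noun.
Verifying each rule — rule 1 ✓; rule 2 ✓; rule 3 ✓; rule 4 ✓; rule 5 ✓.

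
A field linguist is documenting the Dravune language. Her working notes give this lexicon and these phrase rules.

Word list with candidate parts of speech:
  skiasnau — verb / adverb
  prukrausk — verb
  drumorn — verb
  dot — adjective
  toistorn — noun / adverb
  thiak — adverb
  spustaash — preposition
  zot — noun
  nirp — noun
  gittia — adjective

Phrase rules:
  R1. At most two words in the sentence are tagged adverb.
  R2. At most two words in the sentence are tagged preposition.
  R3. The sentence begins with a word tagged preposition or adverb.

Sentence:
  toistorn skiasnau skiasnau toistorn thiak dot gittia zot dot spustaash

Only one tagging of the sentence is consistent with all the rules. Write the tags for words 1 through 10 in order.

adverb verb verb noun adverb adjective adjective noun adjective preposition

Candidates per position — 1:toistorn {noun,adverb}; 2:skiasnau {verb,adverb}; 3:skiasnau {verb,adverb}; 4:toistorn {noun,adverb}; 5:thiak {adverb}; 6:dot {adjective}; 7:gittia {adjective}; 8:zot {noun}; 9:dot {adjective}; 10:spustaash {preposition}.
Position 1: tagging it noun would leave rule 3 unsatisfiable, so it must be adverb.
Position 2: tagging it adverb would leave rule 1 unsatisfiable, so it must be verb.
Position 3: tagging it adverb would leave rule 1 unsatisfiable, so it must be verb.
Position 4: tagging it adverb would leave rule 1 unsatisfiable, so it must be noun.
The unique satisfying tagging is: adverb verb verb noun adverb adjective adjective noun adjective preposition.
Rule-by-rule: rule 1 ok; rule 2 ok; rule 3 ok.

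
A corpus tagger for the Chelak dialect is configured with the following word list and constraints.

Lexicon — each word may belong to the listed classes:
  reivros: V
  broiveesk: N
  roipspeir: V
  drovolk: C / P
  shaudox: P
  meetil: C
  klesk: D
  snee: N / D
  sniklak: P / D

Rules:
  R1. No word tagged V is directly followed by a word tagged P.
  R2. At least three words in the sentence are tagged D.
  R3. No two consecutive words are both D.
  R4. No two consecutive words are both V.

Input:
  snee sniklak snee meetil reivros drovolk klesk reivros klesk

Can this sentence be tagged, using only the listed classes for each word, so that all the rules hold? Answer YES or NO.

Candidates per position — 1:snee {N,D}; 2:sniklak {P,D}; 3:snee {N,D}; 4:meetil {C}; 5:reivros {V}; 6:drovolk {C,P}; 7:klesk {D}; 8:reivros {V}; 9:klesk {D}.
One satisfying assignment: N D N C V C D V D.
Checking: rule 1 ✓; rule 2 ✓; rule 3 ✓; rule 4 ✓.

YES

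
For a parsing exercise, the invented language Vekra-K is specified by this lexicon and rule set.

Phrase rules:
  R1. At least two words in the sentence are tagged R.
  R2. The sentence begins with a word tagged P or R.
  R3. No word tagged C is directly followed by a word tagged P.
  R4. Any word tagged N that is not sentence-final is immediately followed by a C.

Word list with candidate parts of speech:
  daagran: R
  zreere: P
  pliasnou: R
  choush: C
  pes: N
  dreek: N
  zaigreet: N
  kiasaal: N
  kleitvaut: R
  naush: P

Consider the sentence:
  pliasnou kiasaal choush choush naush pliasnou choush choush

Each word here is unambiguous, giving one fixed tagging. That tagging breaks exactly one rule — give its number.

Fixed tagging: R N C C P R C C.
Checking each rule: R1 ok, R2 ok, R3 fails, R4 ok.
Only rule 3 fails.

3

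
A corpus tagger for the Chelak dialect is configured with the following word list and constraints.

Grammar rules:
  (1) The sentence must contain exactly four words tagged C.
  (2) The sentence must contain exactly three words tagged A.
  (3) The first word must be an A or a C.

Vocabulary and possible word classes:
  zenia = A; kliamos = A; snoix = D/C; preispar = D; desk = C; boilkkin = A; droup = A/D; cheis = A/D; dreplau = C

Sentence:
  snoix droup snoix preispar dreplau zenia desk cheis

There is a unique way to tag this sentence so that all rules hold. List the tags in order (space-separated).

Candidates per position — 1:snoix {D,C}; 2:droup {A,D}; 3:snoix {D,C}; 4:preispar {D}; 5:dreplau {C}; 6:zenia {A}; 7:desk {C}; 8:cheis {A,D}.
Word 1 cannot be D — rule 1 would then fail for every completion. It is C.
Word 2 cannot be D — rule 2 would then fail for every completion. It is A.
Word 3 cannot be D — rule 1 would then fail for every completion. It is C.
Word 8 cannot be D — rule 2 would then fail for every completion. It is A.
So the tagging must be: C A C D C A C A.
Check: rule 1 ok; rule 2 ok; rule 3 ok.

C A C D C A C A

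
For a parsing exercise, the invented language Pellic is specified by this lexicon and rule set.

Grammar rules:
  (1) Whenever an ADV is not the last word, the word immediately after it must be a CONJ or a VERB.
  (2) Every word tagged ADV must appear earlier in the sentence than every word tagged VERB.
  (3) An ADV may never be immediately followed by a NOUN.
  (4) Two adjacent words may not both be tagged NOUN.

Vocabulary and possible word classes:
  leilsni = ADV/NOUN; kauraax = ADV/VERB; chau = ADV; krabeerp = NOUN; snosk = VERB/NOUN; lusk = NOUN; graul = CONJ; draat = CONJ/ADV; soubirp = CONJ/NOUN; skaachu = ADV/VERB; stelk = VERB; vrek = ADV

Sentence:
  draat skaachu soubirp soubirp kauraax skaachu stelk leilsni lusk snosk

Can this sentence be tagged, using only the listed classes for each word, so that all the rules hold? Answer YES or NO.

Candidates per position — 1:draat {CONJ,ADV}; 2:skaachu {ADV,VERB}; 3:soubirp {CONJ,NOUN}; 4:soubirp {CONJ,NOUN}; 5:kauraax {ADV,VERB}; 6:skaachu {ADV,VERB}; 7:stelk {VERB}; 8:leilsni {ADV,NOUN}; 9:lusk {NOUN}; 10:snosk {VERB,NOUN}.
Every candidate sequence violates at least one rule; no consistent tagging exists.

NO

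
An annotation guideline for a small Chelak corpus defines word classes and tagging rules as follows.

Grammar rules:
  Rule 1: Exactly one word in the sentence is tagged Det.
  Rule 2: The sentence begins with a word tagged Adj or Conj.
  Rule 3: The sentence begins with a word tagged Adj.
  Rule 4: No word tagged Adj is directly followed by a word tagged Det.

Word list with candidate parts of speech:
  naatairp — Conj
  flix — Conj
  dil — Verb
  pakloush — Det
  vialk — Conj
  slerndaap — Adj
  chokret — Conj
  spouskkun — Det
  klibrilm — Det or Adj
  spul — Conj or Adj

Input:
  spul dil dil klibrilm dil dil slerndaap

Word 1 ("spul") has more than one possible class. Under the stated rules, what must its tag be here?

Adj

Candidates per position — 1:spul {Conj,Adj}; 2:dil {Verb}; 3:dil {Verb}; 4:klibrilm {Det,Adj}; 5:dil {Verb}; 6:dil {Verb}; 7:slerndaap {Adj}.
Position 1: tagging it Conj would leave rule 3 unsatisfiable, so it must be Adj.
Position 4: tagging it Adj would leave rule 1 unsatisfiable, so it must be Det.
So the tagging must be: Adj Verb Verb Det Verb Verb Adj.
Checking: rule 1 satisfied; rule 2 satisfied; rule 3 satisfied; rule 4 satisfied.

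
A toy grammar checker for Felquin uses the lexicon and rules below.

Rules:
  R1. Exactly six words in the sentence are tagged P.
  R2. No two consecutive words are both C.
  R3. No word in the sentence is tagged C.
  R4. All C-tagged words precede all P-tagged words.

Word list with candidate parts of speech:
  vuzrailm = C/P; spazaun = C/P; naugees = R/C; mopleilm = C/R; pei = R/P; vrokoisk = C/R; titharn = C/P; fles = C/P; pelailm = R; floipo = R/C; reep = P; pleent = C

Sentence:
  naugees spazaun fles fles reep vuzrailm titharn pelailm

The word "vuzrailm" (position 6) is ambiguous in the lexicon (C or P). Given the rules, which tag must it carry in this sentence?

P

Candidates per position — 1:naugees {R,C}; 2:spazaun {C,P}; 3:fles {C,P}; 4:fles {C,P}; 5:reep {P}; 6:vuzrailm {C,P}; 7:titharn {C,P}; 8:pelailm {R}.
Word 1 cannot be C — rule 3 would then fail for every completion. It is R.
Word 2 cannot be C — rule 1 would then fail for every completion. It is P.
Word 3 cannot be C — rule 1 would then fail for every completion. It is P.
Word 4 cannot be C — rule 1 would then fail for every completion. It is P.
Word 6 cannot be C — rule 1 would then fail for every completion. It is P.
Word 7 cannot be C — rule 1 would then fail for every completion. It is P.
So the tagging must be: R P P P P P P R.
Verifying each rule — rule 1 holds; rule 2 holds; rule 3 holds; rule 4 holds.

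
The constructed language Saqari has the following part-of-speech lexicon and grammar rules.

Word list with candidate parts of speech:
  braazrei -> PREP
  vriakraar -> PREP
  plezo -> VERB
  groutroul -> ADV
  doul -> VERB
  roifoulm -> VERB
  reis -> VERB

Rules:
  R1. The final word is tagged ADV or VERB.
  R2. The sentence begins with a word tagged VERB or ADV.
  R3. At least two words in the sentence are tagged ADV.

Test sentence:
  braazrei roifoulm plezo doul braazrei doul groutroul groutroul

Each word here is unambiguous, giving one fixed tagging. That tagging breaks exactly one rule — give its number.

Fixed tagging: PREP VERB VERB VERB PREP VERB ADV ADV.
Checking each rule: R1 ok, R2 fails, R3 ok.
Only rule 2 fails.

2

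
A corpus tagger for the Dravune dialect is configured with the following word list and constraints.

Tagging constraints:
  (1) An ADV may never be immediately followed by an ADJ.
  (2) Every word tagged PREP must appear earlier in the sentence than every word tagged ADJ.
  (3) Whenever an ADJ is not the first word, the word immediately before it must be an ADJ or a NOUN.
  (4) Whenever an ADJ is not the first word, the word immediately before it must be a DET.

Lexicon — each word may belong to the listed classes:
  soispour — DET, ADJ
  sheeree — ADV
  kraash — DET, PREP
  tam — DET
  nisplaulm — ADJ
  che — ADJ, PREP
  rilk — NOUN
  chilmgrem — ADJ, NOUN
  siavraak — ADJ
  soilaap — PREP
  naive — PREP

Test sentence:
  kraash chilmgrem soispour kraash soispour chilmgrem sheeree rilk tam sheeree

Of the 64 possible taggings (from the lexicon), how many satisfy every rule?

4

Candidates per position — 1:kraash {DET,PREP}; 2:chilmgrem {ADJ,NOUN}; 3:soispour {DET,ADJ}; 4:kraash {DET,PREP}; 5:soispour {DET,ADJ}; 6:chilmgrem {ADJ,NOUN}; 7:sheeree {ADV}; 8:rilk {NOUN}; 9:tam {DET}; 10:sheeree {ADV}.
There are 64 candidate sequences in total.
The sequences that satisfy every rule: DET NOUN DET DET DET NOUN ADV NOUN DET ADV; DET NOUN DET PREP DET NOUN ADV NOUN DET ADV; PREP NOUN DET DET DET NOUN ADV NOUN DET ADV; PREP NOUN DET PREP DET NOUN ADV NOUN DET ADV.
Count = 4.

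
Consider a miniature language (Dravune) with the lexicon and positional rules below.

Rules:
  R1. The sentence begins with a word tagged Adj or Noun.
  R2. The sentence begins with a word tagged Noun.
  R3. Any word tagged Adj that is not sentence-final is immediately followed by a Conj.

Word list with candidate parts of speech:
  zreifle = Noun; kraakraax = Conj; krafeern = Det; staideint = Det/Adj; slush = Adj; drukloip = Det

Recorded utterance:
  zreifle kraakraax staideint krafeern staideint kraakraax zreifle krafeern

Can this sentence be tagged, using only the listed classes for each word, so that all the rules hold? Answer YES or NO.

YES

Candidates per position — 1:zreifle {Noun}; 2:kraakraax {Conj}; 3:staideint {Det,Adj}; 4:krafeern {Det}; 5:staideint {Det,Adj}; 6:kraakraax {Conj}; 7:zreifle {Noun}; 8:krafeern {Det}.
One satisfying assignment: Noun Conj Det Det Det Conj Noun Det.
Check: rule 1 holds; rule 2 holds; rule 3 holds.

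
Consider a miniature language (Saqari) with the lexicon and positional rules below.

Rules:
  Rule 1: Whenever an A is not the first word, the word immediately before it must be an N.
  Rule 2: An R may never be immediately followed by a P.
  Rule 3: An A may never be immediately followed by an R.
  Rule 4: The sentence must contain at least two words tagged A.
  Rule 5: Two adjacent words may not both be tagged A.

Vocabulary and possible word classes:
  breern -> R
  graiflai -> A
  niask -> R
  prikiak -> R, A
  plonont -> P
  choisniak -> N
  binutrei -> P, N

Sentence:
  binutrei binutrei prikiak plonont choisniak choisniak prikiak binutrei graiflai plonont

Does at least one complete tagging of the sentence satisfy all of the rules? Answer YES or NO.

Candidates per position — 1:binutrei {P,N}; 2:binutrei {P,N}; 3:prikiak {R,A}; 4:plonont {P}; 5:choisniak {N}; 6:choisniak {N}; 7:prikiak {R,A}; 8:binutrei {P,N}; 9:graiflai {A}; 10:plonont {P}.
One satisfying assignment: P N A P N N R N A P.
Rule-by-rule: rule 1 satisfied; rule 2 satisfied; rule 3 satisfied; rule 4 satisfied; rule 5 satisfied.

YES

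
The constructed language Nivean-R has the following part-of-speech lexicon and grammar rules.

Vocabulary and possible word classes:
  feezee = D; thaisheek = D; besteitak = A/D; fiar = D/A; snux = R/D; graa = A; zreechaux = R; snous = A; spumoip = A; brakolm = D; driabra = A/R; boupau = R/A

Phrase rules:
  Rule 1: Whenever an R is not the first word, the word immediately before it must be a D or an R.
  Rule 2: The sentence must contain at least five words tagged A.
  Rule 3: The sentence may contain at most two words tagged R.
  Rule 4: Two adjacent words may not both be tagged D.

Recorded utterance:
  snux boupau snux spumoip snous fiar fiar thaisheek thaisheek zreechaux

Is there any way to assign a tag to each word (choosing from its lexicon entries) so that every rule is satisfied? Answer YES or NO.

Candidates per position — 1:snux {R,D}; 2:boupau {R,A}; 3:snux {R,D}; 4:spumoip {A}; 5:snous {A}; 6:fiar {D,A}; 7:fiar {D,A}; 8:thaisheek {D}; 9:thaisheek {D}; 10:zreechaux {R}.
Rule 4 cannot be satisfied by any choice of tags from the lexicon.
So there is no consistent tagging.

NO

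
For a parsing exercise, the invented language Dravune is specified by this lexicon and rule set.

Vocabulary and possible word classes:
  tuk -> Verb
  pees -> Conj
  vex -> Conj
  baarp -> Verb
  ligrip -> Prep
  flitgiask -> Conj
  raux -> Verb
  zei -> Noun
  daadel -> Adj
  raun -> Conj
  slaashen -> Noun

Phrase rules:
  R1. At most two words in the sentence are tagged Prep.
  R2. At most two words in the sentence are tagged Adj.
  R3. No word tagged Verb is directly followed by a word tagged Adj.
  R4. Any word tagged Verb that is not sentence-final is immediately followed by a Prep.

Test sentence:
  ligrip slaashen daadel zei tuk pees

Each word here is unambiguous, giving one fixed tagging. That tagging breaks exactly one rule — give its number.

Fixed tagging: Prep Noun Adj Noun Verb Conj.
Checking each rule: R1 ok, R2 ok, R3 ok, R4 fails.
Only rule 4 fails.

4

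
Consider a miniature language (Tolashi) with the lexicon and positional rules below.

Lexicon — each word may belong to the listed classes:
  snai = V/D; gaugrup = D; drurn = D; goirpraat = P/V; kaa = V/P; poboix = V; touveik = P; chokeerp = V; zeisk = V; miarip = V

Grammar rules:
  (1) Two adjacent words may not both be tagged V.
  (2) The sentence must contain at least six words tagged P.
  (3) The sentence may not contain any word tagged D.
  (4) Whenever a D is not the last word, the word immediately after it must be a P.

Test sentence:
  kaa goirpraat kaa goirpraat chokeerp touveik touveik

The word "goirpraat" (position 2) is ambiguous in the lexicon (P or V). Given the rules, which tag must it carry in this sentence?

Candidates per position — 1:kaa {V,P}; 2:goirpraat {P,V}; 3:kaa {V,P}; 4:goirpraat {P,V}; 5:chokeerp {V}; 6:touveik {P}; 7:touveik {P}.
Position 1: V is ruled out by rule 2; that leaves P.
Position 2: V is ruled out by rule 2; that leaves P.
Position 3: V is ruled out by rule 2; that leaves P.
Position 4: V is ruled out by rule 1; that leaves P.
So the tagging must be: P P P P V P P.
Check: rule 1 ok; rule 2 ok; rule 3 ok; rule 4 ok.

P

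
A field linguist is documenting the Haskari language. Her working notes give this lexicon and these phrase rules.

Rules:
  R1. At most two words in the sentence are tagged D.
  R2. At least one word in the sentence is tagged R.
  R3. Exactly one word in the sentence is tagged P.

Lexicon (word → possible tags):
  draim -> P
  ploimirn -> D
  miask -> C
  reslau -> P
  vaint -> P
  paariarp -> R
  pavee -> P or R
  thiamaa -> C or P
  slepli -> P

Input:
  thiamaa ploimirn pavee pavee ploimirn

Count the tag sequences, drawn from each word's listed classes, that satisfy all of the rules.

Candidates per position — 1:thiamaa {C,P}; 2:ploimirn {D}; 3:pavee {P,R}; 4:pavee {P,R}; 5:ploimirn {D}.
There are 8 candidate sequences in total.
The sequences that satisfy every rule: C D P R D; C D R P D; P D R R D.
Count = 3.

3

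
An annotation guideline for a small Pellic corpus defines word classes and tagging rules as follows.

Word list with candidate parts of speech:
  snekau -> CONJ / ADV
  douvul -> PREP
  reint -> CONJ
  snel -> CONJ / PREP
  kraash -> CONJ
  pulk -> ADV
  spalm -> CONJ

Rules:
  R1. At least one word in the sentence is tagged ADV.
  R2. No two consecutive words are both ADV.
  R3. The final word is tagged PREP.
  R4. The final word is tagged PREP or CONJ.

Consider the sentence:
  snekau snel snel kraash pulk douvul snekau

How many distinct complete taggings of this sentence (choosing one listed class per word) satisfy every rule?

Candidates per position — 1:snekau {CONJ,ADV}; 2:snel {CONJ,PREP}; 3:snel {CONJ,PREP}; 4:kraash {CONJ}; 5:pulk {ADV}; 6:douvul {PREP}; 7:snekau {CONJ,ADV}.
There are 16 candidate sequences in total.
Rule 3 cannot be satisfied by any choice of tags from the lexicon.
So there is no consistent tagging.
Count = 0.

0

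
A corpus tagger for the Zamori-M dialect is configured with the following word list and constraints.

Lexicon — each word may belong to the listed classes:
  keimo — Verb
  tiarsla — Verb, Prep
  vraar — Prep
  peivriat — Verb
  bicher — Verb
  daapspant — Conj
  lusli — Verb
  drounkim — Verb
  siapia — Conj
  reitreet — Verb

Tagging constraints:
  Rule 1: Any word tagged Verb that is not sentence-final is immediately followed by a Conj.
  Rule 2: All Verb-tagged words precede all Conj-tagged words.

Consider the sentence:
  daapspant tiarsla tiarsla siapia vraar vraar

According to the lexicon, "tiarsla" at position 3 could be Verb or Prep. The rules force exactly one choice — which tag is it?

Prep

Candidates per position — 1:daapspant {Conj}; 2:tiarsla {Verb,Prep}; 3:tiarsla {Verb,Prep}; 4:siapia {Conj}; 5:vraar {Prep}; 6:vraar {Prep}.
Word 2 cannot be Verb — rule 1 would then fail for every completion. It is Prep.
Word 3 cannot be Verb — rule 2 would then fail for every completion. It is Prep.
That leaves exactly one tagging: Conj Prep Prep Conj Prep Prep.
Checking: rule 1 ok; rule 2 ok.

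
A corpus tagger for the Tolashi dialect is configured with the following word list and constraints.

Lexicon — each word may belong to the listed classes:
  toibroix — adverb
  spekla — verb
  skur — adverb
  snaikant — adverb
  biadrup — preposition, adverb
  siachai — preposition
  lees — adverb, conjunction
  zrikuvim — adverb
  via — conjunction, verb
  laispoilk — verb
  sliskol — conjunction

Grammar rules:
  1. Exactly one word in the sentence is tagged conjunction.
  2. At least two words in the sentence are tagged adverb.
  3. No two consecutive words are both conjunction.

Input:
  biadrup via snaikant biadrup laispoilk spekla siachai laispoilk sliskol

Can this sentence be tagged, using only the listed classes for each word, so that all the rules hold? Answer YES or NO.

Candidates per position — 1:biadrup {preposition,adverb}; 2:via {conjunction,verb}; 3:snaikant {adverb}; 4:biadrup {preposition,adverb}; 5:laispoilk {verb}; 6:spekla {verb}; 7:siachai {preposition}; 8:laispoilk {verb}; 9:sliskol {conjunction}.
One satisfying assignment: adverb verb adverb adverb verb verb preposition verb conjunction.
Verifying each rule — rule 1 ok; rule 2 ok; rule 3 ok.

YES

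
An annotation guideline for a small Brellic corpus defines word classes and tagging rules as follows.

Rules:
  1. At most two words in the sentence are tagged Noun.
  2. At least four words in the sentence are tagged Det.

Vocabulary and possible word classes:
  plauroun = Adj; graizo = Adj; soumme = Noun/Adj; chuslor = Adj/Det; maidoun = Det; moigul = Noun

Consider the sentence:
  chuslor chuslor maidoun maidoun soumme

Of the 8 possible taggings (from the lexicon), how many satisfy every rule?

Candidates per position — 1:chuslor {Adj,Det}; 2:chuslor {Adj,Det}; 3:maidoun {Det}; 4:maidoun {Det}; 5:soumme {Noun,Adj}.
There are 8 candidate sequences in total.
The sequences that satisfy every rule: Det Det Det Det Noun; Det Det Det Det Adj.
Count = 2.

2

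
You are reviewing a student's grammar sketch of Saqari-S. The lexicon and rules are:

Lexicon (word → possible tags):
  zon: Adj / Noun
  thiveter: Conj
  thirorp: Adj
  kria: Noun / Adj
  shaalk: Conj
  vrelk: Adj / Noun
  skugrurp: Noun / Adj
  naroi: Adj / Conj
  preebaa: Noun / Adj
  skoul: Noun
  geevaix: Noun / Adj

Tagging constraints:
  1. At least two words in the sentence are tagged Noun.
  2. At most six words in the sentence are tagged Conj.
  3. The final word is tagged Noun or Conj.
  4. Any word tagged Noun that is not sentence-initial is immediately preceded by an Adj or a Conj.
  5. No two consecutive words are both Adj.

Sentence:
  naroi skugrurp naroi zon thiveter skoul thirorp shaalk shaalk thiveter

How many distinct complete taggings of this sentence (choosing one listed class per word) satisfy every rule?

7

Candidates per position — 1:naroi {Adj,Conj}; 2:skugrurp {Noun,Adj}; 3:naroi {Adj,Conj}; 4:zon {Adj,Noun}; 5:thiveter {Conj}; 6:skoul {Noun}; 7:thirorp {Adj}; 8:shaalk {Conj}; 9:shaalk {Conj}; 10:thiveter {Conj}.
There are 16 candidate sequences in total.
Checking each against the rules leaves 7 sequences.
Count = 7.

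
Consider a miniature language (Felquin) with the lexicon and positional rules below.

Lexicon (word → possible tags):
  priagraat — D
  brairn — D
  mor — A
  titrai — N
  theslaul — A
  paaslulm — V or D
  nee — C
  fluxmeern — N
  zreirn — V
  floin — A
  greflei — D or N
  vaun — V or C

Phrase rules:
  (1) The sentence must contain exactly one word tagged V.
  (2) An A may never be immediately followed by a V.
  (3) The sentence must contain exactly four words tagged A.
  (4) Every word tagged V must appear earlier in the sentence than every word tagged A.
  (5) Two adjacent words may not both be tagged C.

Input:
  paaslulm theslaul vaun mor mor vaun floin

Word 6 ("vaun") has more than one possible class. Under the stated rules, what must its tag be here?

C

Candidates per position — 1:paaslulm {V,D}; 2:theslaul {A}; 3:vaun {V,C}; 4:mor {A}; 5:mor {A}; 6:vaun {V,C}; 7:floin {A}.
At position 3, choosing V makes rule 2 impossible to satisfy; hence C.
At position 6, choosing V makes rule 2 impossible to satisfy; hence C.
At position 1, choosing D makes rule 1 impossible to satisfy; hence V.
That leaves exactly one tagging: V A C A A C A.
Verifying each rule — rule 1 ok; rule 2 ok; rule 3 ok; rule 4 ok; rule 5 ok.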